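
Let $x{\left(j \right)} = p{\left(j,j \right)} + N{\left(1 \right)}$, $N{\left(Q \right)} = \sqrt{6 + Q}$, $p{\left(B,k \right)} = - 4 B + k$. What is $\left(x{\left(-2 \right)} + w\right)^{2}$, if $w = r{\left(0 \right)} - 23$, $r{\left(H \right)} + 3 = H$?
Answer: $\left(20 - \sqrt{7}\right)^{2} \approx 301.17$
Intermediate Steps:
$p{\left(B,k \right)} = k - 4 B$
$r{\left(H \right)} = -3 + H$
$w = -26$ ($w = \left(-3 + 0\right) - 23 = -3 - 23 = -26$)
$x{\left(j \right)} = \sqrt{7} - 3 j$ ($x{\left(j \right)} = \left(j - 4 j\right) + \sqrt{6 + 1} = - 3 j + \sqrt{7} = \sqrt{7} - 3 j$)
$\left(x{\left(-2 \right)} + w\right)^{2} = \left(\left(\sqrt{7} - -6\right) - 26\right)^{2} = \left(\left(\sqrt{7} + 6\right) - 26\right)^{2} = \left(\left(6 + \sqrt{7}\right) - 26\right)^{2} = \left(-20 + \sqrt{7}\right)^{2}$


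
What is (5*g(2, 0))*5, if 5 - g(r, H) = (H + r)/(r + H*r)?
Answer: 100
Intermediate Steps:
g(r, H) = 5 - (H + r)/(r + H*r)
(5*g(2, 0))*5 = (5*((-1*0 + 4*2 + 5*0*2)/(2*(1 + 0))))*5 = (5*((1/2)*(0 + 8 + 0)/1))*5 = (5*((1/2)*1*8))*5 = (5*4)*5 = 20*5 = 100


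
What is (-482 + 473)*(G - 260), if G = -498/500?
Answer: 587241/250 ≈ 2349.0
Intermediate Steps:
G = -249/250 (G = -498*1/500 = -249/250 ≈ -0.99600)
(-482 + 473)*(G - 260) = (-482 + 473)*(-249/250 - 260) = -9*(-65249/250) = 587241/250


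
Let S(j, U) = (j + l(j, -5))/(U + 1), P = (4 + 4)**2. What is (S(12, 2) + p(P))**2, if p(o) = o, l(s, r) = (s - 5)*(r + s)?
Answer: 64009/9 ≈ 7112.1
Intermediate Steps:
l(s, r) = (-5 + s)*(r + s)
P = 64 (P = 8**2 = 64)
S(j, U) = (25 + j**2 - 9*j)/(1 + U) (S(j, U) = (j + (j**2 - 5*(-5) - 5*j - 5*j))/(U + 1) = (j + (j**2 + 25 - 5*j - 5*j))/(1 + U) = (j + (25 + j**2 - 10*j))/(1 + U) = (25 + j**2 - 9*j)/(1 + U))
(S(12, 2) + p(P))**2 = ((25 + 12**2 - 9*12)/(1 + 2) + 64)**2 = ((25 + 144 - 108)/3 + 64)**2 = ((1/3)*61 + 64)**2 = (61/3 + 64)**2 = (253/3)**2 = 64009/9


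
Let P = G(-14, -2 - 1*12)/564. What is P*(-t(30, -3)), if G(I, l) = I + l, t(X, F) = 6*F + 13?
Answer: -35/141 ≈ -0.24823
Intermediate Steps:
t(X, F) = 13 + 6*F
P = -7/141 (P = (-14 + (-2 - 1*12))/564 = (-14 + (-2 - 12))*(1/564) = (-14 - 14)*(1/564) = -28*1/564 = -7/141 ≈ -0.049645)
P*(-t(30, -3)) = -(-7)*(13 + 6*(-3))/141 = -(-7)*(13 - 18)/141 = -(-7)*(-5)/141 = -7/141*5 = -35/141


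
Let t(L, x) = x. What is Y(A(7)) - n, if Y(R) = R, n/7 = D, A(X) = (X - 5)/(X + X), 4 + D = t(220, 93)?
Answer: -4360/7 ≈ -622.86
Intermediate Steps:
D = 89 (D = -4 + 93 = 89)
A(X) = (-5 + X)/(2*X) (A(X) = (-5 + X)/((2*X)) = (-5 + X)*(1/(2*X)) = (-5 + X)/(2*X))
n = 623 (n = 7*89 = 623)
Y(A(7)) - n = (½)*(-5 + 7)/7 - 1*623 = (½)*(⅐)*2 - 623 = ⅐ - 623 = -4360/7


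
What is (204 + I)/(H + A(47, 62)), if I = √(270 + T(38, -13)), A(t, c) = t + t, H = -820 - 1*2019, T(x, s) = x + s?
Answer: -68/915 - √295/2745 ≈ -0.080574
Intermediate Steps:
T(x, s) = s + x
H = -2839 (H = -820 - 2019 = -2839)
A(t, c) = 2*t
I = √295 (I = √(270 + (-13 + 38)) = √(270 + 25) = √295 ≈ 17.176)
(204 + I)/(H + A(47, 62)) = (204 + √295)/(-2839 + 2*47) = (204 + √295)/(-2839 + 94) = (204 + √295)/(-2745) = (204 + √295)*(-1/2745) = -68/915 - √295/2745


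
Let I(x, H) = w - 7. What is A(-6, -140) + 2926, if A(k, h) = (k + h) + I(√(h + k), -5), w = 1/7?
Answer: 19412/7 ≈ 2773.1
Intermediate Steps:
w = ⅐ ≈ 0.14286
I(x, H) = -48/7 (I(x, H) = ⅐ - 7 = -48/7)
A(k, h) = -48/7 + h + k (A(k, h) = (k + h) - 48/7 = (h + k) - 48/7 = -48/7 + h + k)
A(-6, -140) + 2926 = (-48/7 - 140 - 6) + 2926 = -1070/7 + 2926 = 19412/7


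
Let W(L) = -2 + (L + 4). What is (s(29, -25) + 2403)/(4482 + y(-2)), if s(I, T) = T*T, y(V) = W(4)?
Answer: 757/1122 ≈ 0.67469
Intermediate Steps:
W(L) = 2 + L (W(L) = -2 + (4 + L) = 2 + L)
y(V) = 6 (y(V) = 2 + 4 = 6)
s(I, T) = T²
(s(29, -25) + 2403)/(4482 + y(-2)) = ((-25)² + 2403)/(4482 + 6) = (625 + 2403)/4488 = 3028*(1/4488) = 757/1122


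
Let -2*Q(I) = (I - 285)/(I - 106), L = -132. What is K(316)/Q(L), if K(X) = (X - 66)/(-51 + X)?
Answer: -23800/22101 ≈ -1.0769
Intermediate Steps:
K(X) = (-66 + X)/(-51 + X)
Q(I) = -(-285 + I)/(2*(-106 + I)) (Q(I) = -(I - 285)/(2*(I - 106)) = -(-285 + I)/(2*(-106 + I)))
K(316)/Q(L) = ((-66 + 316)/(-51 + 316))/(((285 - 1*(-132))/(2*(-106 - 132)))) = (250/265)/(((½)*(285 + 132)/(-238))) = ((1/265)*250)/(((½)*(-1/238)*417)) = 50/(53*(-417/476)) = (50/53)*(-476/417) = -23800/22101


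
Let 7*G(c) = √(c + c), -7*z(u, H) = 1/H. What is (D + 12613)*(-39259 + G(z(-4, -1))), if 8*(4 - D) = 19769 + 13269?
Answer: -1332803791/4 + 33949*√14/196 ≈ -3.3320e+8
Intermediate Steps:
z(u, H) = -1/(7*H)
G(c) = √2*√c/7 (G(c) = √(c + c)/7 = √(2*c)/7 = (√2*√c)/7 = √2*√c/7)
D = -16503/4 (D = 4 - (19769 + 13269)/8 = 4 - ⅛*33038 = 4 - 16519/4 = -16503/4 ≈ -4125.8)
(D + 12613)*(-39259 + G(z(-4, -1))) = (-16503/4 + 12613)*(-39259 + √2*√(-⅐/(-1))/7) = 33949*(-39259 + √2*√(-⅐*(-1))/7)/4 = 33949*(-39259 + √2*√(⅐)/7)/4 = 33949*(-39259 + √2*(√7/7)/7)/4 = 33949*(-39259 + √14/49)/4 = -1332803791/4 + 33949*√14/196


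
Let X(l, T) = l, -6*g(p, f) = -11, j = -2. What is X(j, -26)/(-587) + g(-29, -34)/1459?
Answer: 23965/5138598 ≈ 0.0046637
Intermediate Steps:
g(p, f) = 11/6 (g(p, f) = -⅙*(-11) = 11/6)
X(j, -26)/(-587) + g(-29, -34)/1459 = -2/(-587) + (11/6)/1459 = -2*(-1/587) + (11/6)*(1/1459) = 2/587 + 11/8754 = 23965/5138598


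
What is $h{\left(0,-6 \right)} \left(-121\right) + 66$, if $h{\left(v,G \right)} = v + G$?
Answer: $792$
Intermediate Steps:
$h{\left(v,G \right)} = G + v$
$h{\left(0,-6 \right)} \left(-121\right) + 66 = \left(-6 + 0\right) \left(-121\right) + 66 = \left(-6\right) \left(-121\right) + 66 = 726 + 66 = 792$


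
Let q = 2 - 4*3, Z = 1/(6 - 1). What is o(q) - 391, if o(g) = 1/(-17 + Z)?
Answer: -32849/84 ≈ -391.06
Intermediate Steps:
Z = 1/5 ≈ 0.20000
q = -10 (q = 2 - 12 = -10)
o(g) = -5/84 (o(g) = 1/(-17 + 1/5) = 1/(-84/5) = -5/84)
o(q) - 391 = -5/84 - 391 = -32849/84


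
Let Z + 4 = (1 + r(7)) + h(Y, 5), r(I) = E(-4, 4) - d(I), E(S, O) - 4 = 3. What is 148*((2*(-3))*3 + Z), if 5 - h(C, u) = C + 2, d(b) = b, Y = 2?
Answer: -2960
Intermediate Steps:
E(S, O) = 7 (E(S, O) = 4 + 3 = 7)
h(C, u) = 3 - C (h(C, u) = 5 - (C + 2) = 5 - (2 + C) = 5 + (-2 - C) = 3 - C)
r(I) = 7 - I
Z = -2 (Z = -4 + ((1 + (7 - 1*7)) + (3 - 1*2)) = -4 + ((1 + (7 - 7)) + (3 - 2)) = -4 + ((1 + 0) + 1) = -4 + (1 + 1) = -4 + 2 = -2)
148*((2*(-3))*3 + Z) = 148*((2*(-3))*3 - 2) = 148*(-6*3 - 2) = 148*(-18 - 2) = 148*(-20) = -2960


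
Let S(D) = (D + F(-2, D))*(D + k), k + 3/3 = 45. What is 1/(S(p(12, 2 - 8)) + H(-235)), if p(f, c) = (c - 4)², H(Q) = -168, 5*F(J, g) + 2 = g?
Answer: 5/85272 ≈ 5.8636e-5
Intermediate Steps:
F(J, g) = -⅖ + g/5
k = 44 (k = -1 + 45 = 44)
p(f, c) = (-4 + c)²
S(D) = (44 + D)*(-⅖ + 6*D/5) (S(D) = (D + (-⅖ + D/5))*(D + 44) = (-⅖ + 6*D/5)*(44 + D) = (44 + D)*(-⅖ + 6*D/5))
1/(S(p(12, 2 - 8)) + H(-235)) = 1/((-88/5 + 6*((-4 + (2 - 8))²)²/5 + 262*(-4 + (2 - 8))²/5) - 168) = 1/((-88/5 + 6*((-4 - 6)²)²/5 + 262*(-4 - 6)²/5) - 168) = 1/((-88/5 + 6*((-10)²)²/5 + (262/5)*(-10)²) - 168) = 1/((-88/5 + (6/5)*100² + (262/5)*100) - 168) = 1/((-88/5 + (6/5)*10000 + 5240) - 168) = 1/((-88/5 + 12000 + 5240) - 168) = 1/(86112/5 - 168) = 1/(85272/5) = 5/85272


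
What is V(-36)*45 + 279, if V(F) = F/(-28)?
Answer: 2358/7 ≈ 336.86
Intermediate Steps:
V(F) = -F/28 (V(F) = F*(-1/28) = -F/28)
V(-36)*45 + 279 = -1/28*(-36)*45 + 279 = (9/7)*45 + 279 = 405/7 + 279 = 2358/7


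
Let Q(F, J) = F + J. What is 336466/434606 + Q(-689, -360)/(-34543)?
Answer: 6039223366/7506297529 ≈ 0.80455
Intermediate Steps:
336466/434606 + Q(-689, -360)/(-34543) = 336466/434606 + (-689 - 360)/(-34543) = 336466*(1/434606) - 1049*(-1/34543) = 168233/217303 + 1049/34543 = 6039223366/7506297529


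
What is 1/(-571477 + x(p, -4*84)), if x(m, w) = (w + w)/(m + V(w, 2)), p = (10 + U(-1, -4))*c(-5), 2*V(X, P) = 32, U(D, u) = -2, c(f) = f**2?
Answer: -9/5143321 ≈ -1.7498e-6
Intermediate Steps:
V(X, P) = 16 (V(X, P) = (1/2)*32 = 16)
p = 200 (p = (10 - 2)*(-5)**2 = 8*25 = 200)
x(m, w) = 2*w/(16 + m) (x(m, w) = (w + w)/(m + 16) = (2*w)/(16 + m) = 2*w/(16 + m))
1/(-571477 + x(p, -4*84)) = 1/(-571477 + 2*(-4*84)/(16 + 200)) = 1/(-571477 + 2*(-336)/216) = 1/(-571477 + 2*(-336)*(1/216)) = 1/(-571477 - 28/9) = 1/(-5143321/9) = -9/5143321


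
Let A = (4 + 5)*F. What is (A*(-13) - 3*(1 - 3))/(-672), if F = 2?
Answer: 19/56 ≈ 0.33929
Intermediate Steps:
A = 18 (A = (4 + 5)*2 = 9*2 = 18)
(A*(-13) - 3*(1 - 3))/(-672) = (18*(-13) - 3*(1 - 3))/(-672) = (-234 - 3*(-2))*(-1/672) = (-234 + 6)*(-1/672) = -228*(-1/672) = 19/56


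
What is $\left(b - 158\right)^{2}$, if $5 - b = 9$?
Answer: $26244$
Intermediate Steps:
$b = -4$ ($b = 5 - 9 = -4$)
$\left(b - 158\right)^{2} = \left(-4 - 158\right)^{2} = \left(-162\right)^{2} = 26244$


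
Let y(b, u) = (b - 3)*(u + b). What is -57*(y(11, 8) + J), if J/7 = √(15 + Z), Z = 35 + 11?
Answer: -8664 - 399*√61 ≈ -11780.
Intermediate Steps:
Z = 46
y(b, u) = (-3 + b)*(b + u)
J = 7*√61 (J = 7*√(15 + 46) = 7*√61 ≈ 54.672)
-57*(y(11, 8) + J) = -57*((11² - 3*11 - 3*8 + 11*8) + 7*√61) = -57*((121 - 33 - 24 + 88) + 7*√61) = -57*(152 + 7*√61) = -8664 - 399*√61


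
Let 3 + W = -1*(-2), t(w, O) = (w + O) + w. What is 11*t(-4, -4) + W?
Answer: -133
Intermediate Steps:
t(w, O) = O + 2*w (t(w, O) = (O + w) + w = O + 2*w)
W = -1 (W = -3 - 1*(-2) = -3 + 2 = -1)
11*t(-4, -4) + W = 11*(-4 + 2*(-4)) - 1 = 11*(-4 - 8) - 1 = 11*(-12) - 1 = -132 - 1 = -133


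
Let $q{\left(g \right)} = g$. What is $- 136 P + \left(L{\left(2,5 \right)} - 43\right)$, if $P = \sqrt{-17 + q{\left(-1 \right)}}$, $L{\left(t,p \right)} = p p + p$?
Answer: $-13 - 408 i \sqrt{2} \approx -13.0 - 577.0 i$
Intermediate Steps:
$L{\left(t,p \right)} = p + p^{2}$ ($L{\left(t,p \right)} = p^{2} + p = p + p^{2}$)
$P = 3 i \sqrt{2}$ ($P = \sqrt{-17 - 1} = \sqrt{-18} = 3 i \sqrt{2} \approx 4.2426 i$)
$- 136 P + \left(L{\left(2,5 \right)} - 43\right) = - 136 \cdot 3 i \sqrt{2} + \left(5 \left(1 + 5\right) - 43\right) = - 408 i \sqrt{2} + \left(5 \cdot 6 - 43\right) = - 408 i \sqrt{2} + \left(30 - 43\right) = - 408 i \sqrt{2} - 13 = -13 - 408 i \sqrt{2}$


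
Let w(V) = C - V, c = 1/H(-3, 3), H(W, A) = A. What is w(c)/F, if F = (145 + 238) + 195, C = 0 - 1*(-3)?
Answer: 4/867 ≈ 0.0046136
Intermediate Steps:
c = ⅓ (c = 1/3 = ⅓ ≈ 0.33333)
C = 3 (C = 0 + 3 = 3)
F = 578 (F = 383 + 195 = 578)
w(V) = 3 - V
w(c)/F = (3 - 1*⅓)/578 = (3 - ⅓)*(1/578) = (8/3)*(1/578) = 4/867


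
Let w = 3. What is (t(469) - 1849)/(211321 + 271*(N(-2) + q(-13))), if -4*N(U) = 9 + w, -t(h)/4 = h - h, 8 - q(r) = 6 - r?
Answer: -1849/207527 ≈ -0.0089097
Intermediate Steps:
q(r) = 2 + r (q(r) = 8 - (6 - r) = 8 + (-6 + r) = 2 + r)
t(h) = 0 (t(h) = -4*(h - h) = -4*0 = 0)
N(U) = -3 (N(U) = -(9 + 3)/4 = -¼*12 = -3)
(t(469) - 1849)/(211321 + 271*(N(-2) + q(-13))) = (0 - 1849)/(211321 + 271*(-3 + (2 - 13))) = -1849/(211321 + 271*(-3 - 11)) = -1849/(211321 + 271*(-14)) = -1849/(211321 - 3794) = -1849/207527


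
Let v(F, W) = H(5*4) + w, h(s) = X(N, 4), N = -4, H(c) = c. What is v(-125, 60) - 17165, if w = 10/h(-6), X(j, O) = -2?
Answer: -17150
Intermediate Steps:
h(s) = -2
w = -5 (w = 10/(-2) = 10*(-½) = -5)
v(F, W) = 15 (v(F, W) = 5*4 - 5 = 20 - 5 = 15)
v(-125, 60) - 17165 = 15 - 17165 = -17150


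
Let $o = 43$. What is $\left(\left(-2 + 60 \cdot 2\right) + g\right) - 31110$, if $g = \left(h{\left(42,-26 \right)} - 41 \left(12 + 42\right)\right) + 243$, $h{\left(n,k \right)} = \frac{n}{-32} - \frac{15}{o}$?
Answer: $- \frac{22679687}{688} \approx -32965.0$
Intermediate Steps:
$h{\left(n,k \right)} = - \frac{15}{43} - \frac{n}{32}$ ($h{\left(n,k \right)} = \frac{n}{-32} - \frac{15}{43} = n \left(- \frac{1}{32}\right) - \frac{15}{43} = - \frac{n}{32} - \frac{15}{43} = - \frac{15}{43} - \frac{n}{32}$)
$g = - \frac{1357191}{688}$ ($g = \left(\left(- \frac{15}{43} - \frac{21}{16}\right) - 41 \left(12 + 42\right)\right) + 243 = \left(\left(- \frac{15}{43} - \frac{21}{16}\right) - 2214\right) + 243 = \left(- \frac{1143}{688} - 2214\right) + 243 = - \frac{1524375}{688} + 243 = - \frac{1357191}{688} \approx -1972.7$)
$\left(\left(-2 + 60 \cdot 2\right) + g\right) - 31110 = \left(\left(-2 + 60 \cdot 2\right) - \frac{1357191}{688}\right) - 31110 = \left(\left(-2 + 120\right) - \frac{1357191}{688}\right) - 31110 = \left(118 - \frac{1357191}{688}\right) - 31110 = - \frac{1276007}{688} - 31110 = - \frac{22679687}{688}$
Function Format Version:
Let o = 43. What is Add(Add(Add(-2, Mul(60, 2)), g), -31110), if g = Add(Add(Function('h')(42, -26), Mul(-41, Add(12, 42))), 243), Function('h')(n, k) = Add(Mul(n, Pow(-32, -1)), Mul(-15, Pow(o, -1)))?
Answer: Rational(-22679687, 688) ≈ -32965.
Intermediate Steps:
Function('h')(n, k) = Add(Rational(-15, 43), Mul(Rational(-1, 32), n)) (Function('h')(n, k) = Add(Mul(n, Pow(-32, -1)), Mul(-15, Pow(43, -1))) = Add(Mul(n, Rational(-1, 32)), Mul(-15, Rational(1, 43))) = Add(Mul(Rational(-1, 32), n), Rational(-15, 43)) = Add(Rational(-15, 43), Mul(Rational(-1, 32), n)))
g = Rational(-1357191, 688) (g = Add(Add(Add(Rational(-15, 43), Mul(Rational(-1, 32), 42)), Mul(-41, Add(12, 42))), 243) = Add(Add(Add(Rational(-15, 43), Rational(-21, 16)), Mul(-41, 54)), 243) = Add(Add(Rational(-1143, 688), -2214), 243) = Add(Rational(-1524375, 688), 243) = Rational(-1357191, 688) ≈ -1972.7)
Add(Add(Add(-2, Mul(60, 2)), g), -31110) = Add(Add(Add(-2, Mul(60, 2)), Rational(-1357191, 688)), -31110) = Add(Add(Add(-2, 120), Rational(-1357191, 688)), -31110) = Add(Add(118, Rational(-1357191, 688)), -31110) = Add(Rational(-1276007, 688), -31110) = Rational(-22679687, 688)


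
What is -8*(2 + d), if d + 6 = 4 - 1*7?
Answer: 56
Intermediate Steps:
d = -9 (d = -6 + (4 - 1*7) = -6 + (4 - 7) = -6 - 3 = -9)
-8*(2 + d) = -8*(2 - 9) = -8*(-7) = 56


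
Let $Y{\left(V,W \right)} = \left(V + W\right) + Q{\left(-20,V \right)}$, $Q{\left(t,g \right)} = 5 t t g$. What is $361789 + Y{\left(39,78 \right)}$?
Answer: $439906$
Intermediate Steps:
$Q{\left(t,g \right)} = 5 g t^{2}$ ($Q{\left(t,g \right)} = 5 t^{2} g = 5 g t^{2}$)
$Y{\left(V,W \right)} = W + 2001 V$ ($Y{\left(V,W \right)} = \left(V + W\right) + 5 V \left(-20\right)^{2} = \left(V + W\right) + 5 V 400 = \left(V + W\right) + 2000 V = W + 2001 V$)
$361789 + Y{\left(39,78 \right)} = 361789 + \left(78 + 2001 \cdot 39\right) = 361789 + \left(78 + 78039\right) = 361789 + 78117 = 439906$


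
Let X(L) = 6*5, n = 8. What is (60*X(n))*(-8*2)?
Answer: -28800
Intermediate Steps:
X(L) = 30
(60*X(n))*(-8*2) = (60*30)*(-8*2) = 1800*(-16) = -28800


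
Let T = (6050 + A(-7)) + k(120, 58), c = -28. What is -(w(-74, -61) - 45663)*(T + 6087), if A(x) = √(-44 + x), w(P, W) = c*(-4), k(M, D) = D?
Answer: 555494445 + 45551*I*√51 ≈ 5.5549e+8 + 3.253e+5*I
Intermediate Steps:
w(P, W) = 112 (w(P, W) = -28*(-4) = 112)
T = 6108 + I*√51 (T = (6050 + √(-44 - 7)) + 58 = (6050 + √(-51)) + 58 = (6050 + I*√51) + 58 = 6108 + I*√51 ≈ 6108.0 + 7.1414*I)
-(w(-74, -61) - 45663)*(T + 6087) = -(112 - 45663)*((6108 + I*√51) + 6087) = -(-45551)*(12195 + I*√51) = -(-555494445 - 45551*I*√51) = 555494445 + 45551*I*√51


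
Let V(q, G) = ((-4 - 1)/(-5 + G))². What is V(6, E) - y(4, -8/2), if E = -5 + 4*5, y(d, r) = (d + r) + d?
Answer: -15/4 ≈ -3.7500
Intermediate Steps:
y(d, r) = r + 2*d
E = 15 (E = -5 + 20 = 15)
V(q, G) = 25/(-5 + G)² (V(q, G) = (-5/(-5 + G))² = 25/(-5 + G)²)
V(6, E) - y(4, -8/2) = 25/(-5 + 15)² - (-8/2 + 2*4) = 25/10² - (-8*½ + 8) = 25*(1/100) - (-4 + 8) = ¼ - 1*4 = ¼ - 4 = -15/4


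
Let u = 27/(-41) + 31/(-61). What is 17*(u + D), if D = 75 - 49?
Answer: 1055836/2501 ≈ 422.17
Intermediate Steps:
u = -2918/2501 (u = 27*(-1/41) + 31*(-1/61) = -27/41 - 31/61 = -2918/2501 ≈ -1.1667)
D = 26
17*(u + D) = 17*(-2918/2501 + 26) = 17*(62108/2501) = 1055836/2501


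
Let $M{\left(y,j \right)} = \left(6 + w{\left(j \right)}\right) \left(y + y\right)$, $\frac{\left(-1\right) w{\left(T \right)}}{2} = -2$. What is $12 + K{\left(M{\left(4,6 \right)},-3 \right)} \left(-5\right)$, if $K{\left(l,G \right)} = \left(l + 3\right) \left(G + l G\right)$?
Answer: $100857$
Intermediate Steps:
$w{\left(T \right)} = 4$ ($w{\left(T \right)} = \left(-2\right) \left(-2\right) = 4$)
$M{\left(y,j \right)} = 20 y$ ($M{\left(y,j \right)} = \left(6 + 4\right) \left(y + y\right) = 10 \cdot 2 y = 20 y$)
$K{\left(l,G \right)} = \left(3 + l\right) \left(G + G l\right)$
$12 + K{\left(M{\left(4,6 \right)},-3 \right)} \left(-5\right) = 12 + - 3 \left(3 + \left(20 \cdot 4\right)^{2} + 4 \cdot 20 \cdot 4\right) \left(-5\right) = 12 + - 3 \left(3 + 80^{2} + 4 \cdot 80\right) \left(-5\right) = 12 + - 3 \left(3 + 6400 + 320\right) \left(-5\right) = 12 + \left(-3\right) 6723 \left(-5\right) = 12 - -100845 = 12 + 100845 = 100857$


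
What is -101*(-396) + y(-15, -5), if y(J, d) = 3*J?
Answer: 39951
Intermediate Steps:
-101*(-396) + y(-15, -5) = -101*(-396) + 3*(-15) = 39996 - 45 = 39951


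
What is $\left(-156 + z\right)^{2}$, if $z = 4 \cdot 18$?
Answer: $7056$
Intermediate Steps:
$z = 72$
$\left(-156 + z\right)^{2} = \left(-156 + 72\right)^{2} = \left(-84\right)^{2} = 7056$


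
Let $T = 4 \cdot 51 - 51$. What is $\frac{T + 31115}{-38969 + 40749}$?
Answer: $\frac{7817}{445} \approx 17.566$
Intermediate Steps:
$T = 153$ ($T = 204 - 51 = 153$)
$\frac{T + 31115}{-38969 + 40749} = \frac{153 + 31115}{-38969 + 40749} = \frac{31268}{1780} = 31268 \cdot \frac{1}{1780} = \frac{7817}{445}$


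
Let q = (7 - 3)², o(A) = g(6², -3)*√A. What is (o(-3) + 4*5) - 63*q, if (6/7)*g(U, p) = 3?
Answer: -988 + 7*I*√3/2 ≈ -988.0 + 6.0622*I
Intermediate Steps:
g(U, p) = 7/2 (g(U, p) = (7/6)*3 = 7/2)
o(A) = 7*√A/2
q = 16 (q = 4² = 16)
(o(-3) + 4*5) - 63*q = (7*√(-3)/2 + 4*5) - 63*16 = (7*(I*√3)/2 + 20) - 1008 = (7*I*√3/2 + 20) - 1008 = (20 + 7*I*√3/2) - 1008 = -988 + 7*I*√3/2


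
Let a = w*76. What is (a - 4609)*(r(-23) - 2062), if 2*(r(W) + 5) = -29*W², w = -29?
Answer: 132683175/2 ≈ 6.6342e+7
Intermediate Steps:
r(W) = -5 - 29*W²/2 (r(W) = -5 + (-29*W²)/2 = -5 - 29*W²/2)
a = -2204 (a = -29*76 = -2204)
(a - 4609)*(r(-23) - 2062) = (-2204 - 4609)*((-5 - 29/2*(-23)²) - 2062) = -6813*((-5 - 29/2*529) - 2062) = -6813*((-5 - 15341/2) - 2062) = -6813*(-15351/2 - 2062) = -6813*(-19475/2) = 132683175/2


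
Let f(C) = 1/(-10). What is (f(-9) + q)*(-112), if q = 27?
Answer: -15064/5 ≈ -3012.8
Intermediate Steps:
f(C) = -⅒
(f(-9) + q)*(-112) = (-⅒ + 27)*(-112) = (269/10)*(-112) = -15064/5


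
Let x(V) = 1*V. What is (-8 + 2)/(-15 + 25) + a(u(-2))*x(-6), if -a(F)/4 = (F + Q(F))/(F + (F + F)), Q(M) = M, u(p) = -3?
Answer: 77/5 ≈ 15.400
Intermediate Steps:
x(V) = V
a(F) = -8/3 (a(F) = -4*(F + F)/(F + (F + F)) = -4*2*F/(F + 2*F) = -4*2*F/(3*F) = -4*2*F*1/(3*F) = -4*2/3 = -8/3)
(-8 + 2)/(-15 + 25) + a(u(-2))*x(-6) = (-8 + 2)/(-15 + 25) - 8/3*(-6) = -6/10 + 16 = -6*1/10 + 16 = -3/5 + 16 = 77/5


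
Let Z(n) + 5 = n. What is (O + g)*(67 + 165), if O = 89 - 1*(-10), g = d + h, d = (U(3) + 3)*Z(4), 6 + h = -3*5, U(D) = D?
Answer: 16704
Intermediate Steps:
Z(n) = -5 + n
h = -21 (h = -6 - 3*5 = -6 - 15 = -21)
d = -6 (d = (3 + 3)*(-5 + 4) = 6*(-1) = -6)
g = -27 (g = -6 - 21 = -27)
O = 99 (O = 89 + 10 = 99)
(O + g)*(67 + 165) = (99 - 27)*(67 + 165) = 72*232 = 16704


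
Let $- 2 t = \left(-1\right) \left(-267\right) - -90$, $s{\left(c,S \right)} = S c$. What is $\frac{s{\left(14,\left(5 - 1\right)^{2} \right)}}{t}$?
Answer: $- \frac{64}{51} \approx -1.2549$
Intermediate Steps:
$t = - \frac{357}{2}$ ($t = - \frac{\left(-1\right) \left(-267\right) - -90}{2} = - \frac{267 + 90}{2} = \left(- \frac{1}{2}\right) 357 = - \frac{357}{2} \approx -178.5$)
$\frac{s{\left(14,\left(5 - 1\right)^{2} \right)}}{t} = \frac{\left(5 - 1\right)^{2} \cdot 14}{- \frac{357}{2}} = 4^{2} \cdot 14 \left(- \frac{2}{357}\right) = 16 \cdot 14 \left(- \frac{2}{357}\right) = 224 \left(- \frac{2}{357}\right) = - \frac{64}{51}$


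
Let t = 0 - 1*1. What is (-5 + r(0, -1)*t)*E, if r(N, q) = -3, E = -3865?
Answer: 7730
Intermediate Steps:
t = -1 (t = 0 - 1 = -1)
(-5 + r(0, -1)*t)*E = (-5 - 3*(-1))*(-3865) = (-5 + 3)*(-3865) = -2*(-3865) = 7730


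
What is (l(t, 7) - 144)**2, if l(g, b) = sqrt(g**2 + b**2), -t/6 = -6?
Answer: (144 - sqrt(1345))**2 ≈ 11519.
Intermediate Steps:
t = 36 (t = -6*(-6) = 36)
l(g, b) = sqrt(b**2 + g**2)
(l(t, 7) - 144)**2 = (sqrt(7**2 + 36**2) - 144)**2 = (sqrt(49 + 1296) - 144)**2 = (sqrt(1345) - 144)**2 = (-144 + sqrt(1345))**2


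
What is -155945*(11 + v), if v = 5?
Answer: -2495120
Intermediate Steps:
-155945*(11 + v) = -155945*(11 + 5) = -155945*16 = -2495120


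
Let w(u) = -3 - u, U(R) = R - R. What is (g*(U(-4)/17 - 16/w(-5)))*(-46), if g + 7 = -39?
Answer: -16928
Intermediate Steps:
g = -46 (g = -7 - 39 = -46)
U(R) = 0
(g*(U(-4)/17 - 16/w(-5)))*(-46) = -46*(0/17 - 16/(-3 - 1*(-5)))*(-46) = -46*(0*(1/17) - 16/(-3 + 5))*(-46) = -46*(0 - 16/2)*(-46) = -46*(0 - 16*½)*(-46) = -46*(0 - 8)*(-46) = -46*(-8)*(-46) = 368*(-46) = -16928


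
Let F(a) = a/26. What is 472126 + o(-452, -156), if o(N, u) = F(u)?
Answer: 472120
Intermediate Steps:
F(a) = a/26 (F(a) = a*(1/26) = a/26)
o(N, u) = u/26
472126 + o(-452, -156) = 472126 + (1/26)*(-156) = 472126 - 6 = 472120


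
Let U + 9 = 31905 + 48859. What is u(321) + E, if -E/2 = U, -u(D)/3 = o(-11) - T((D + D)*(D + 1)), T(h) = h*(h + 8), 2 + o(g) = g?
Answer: 128209236433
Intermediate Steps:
o(g) = -2 + g
T(h) = h*(8 + h)
u(D) = 39 + 6*D*(1 + D)*(8 + 2*D*(1 + D)) (u(D) = -3*((-2 - 11) - (D + D)*(D + 1)*(8 + (D + D)*(D + 1))) = -3*(-13 - (2*D)*(1 + D)*(8 + (2*D)*(1 + D))) = -3*(-13 - 2*D*(1 + D)*(8 + 2*D*(1 + D))) = 39 + 6*D*(1 + D)*(8 + 2*D*(1 + D)))
U = 80755 (U = -9 + (31905 + 48859) = -9 + 80764 = 80755)
E = -161510 (E = -2*80755 = -161510)
u(321) + E = (39 + 12*321*(1 + 321)*(4 + 321*(1 + 321))) - 161510 = (39 + 12*321*322*(4 + 321*322)) - 161510 = (39 + 12*321*322*(4 + 103362)) - 161510 = (39 + 12*321*322*103366) - 161510 = (39 + 128209397904) - 161510 = 128209397943 - 161510 = 128209236433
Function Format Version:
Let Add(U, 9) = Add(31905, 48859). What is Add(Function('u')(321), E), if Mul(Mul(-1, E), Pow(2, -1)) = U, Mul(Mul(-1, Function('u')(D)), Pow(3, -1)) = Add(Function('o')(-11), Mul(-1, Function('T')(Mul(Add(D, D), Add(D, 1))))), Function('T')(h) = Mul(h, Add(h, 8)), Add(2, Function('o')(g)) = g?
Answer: 128209236433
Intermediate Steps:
Function('o')(g) = Add(-2, g)
Function('T')(h) = Mul(h, Add(8, h))
Function('u')(D) = Add(39, Mul(6, D, Add(1, D), Add(8, Mul(2, D, Add(1, D))))) (Function('u')(D) = Mul(-3, Add(Add(-2, -11), Mul(-1, Mul(Mul(Add(D, D), Add(D, 1)), Add(8, Mul(Add(D, D), Add(D, 1))))))) = Mul(-3, Add(-13, Mul(-1, Mul(Mul(Mul(2, D), Add(1, D)), Add(8, Mul(Mul(2, D), Add(1, D))))))) = Mul(-3, Add(-13, Mul(-1, Mul(Mul(2, D, Add(1, D)), Add(8, Mul(2, D, Add(1, D))))))) = Mul(-3, Add(-13, Mul(-1, Mul(2, D, Add(1, D), Add(8, Mul(2, D, Add(1, D))))))) = Mul(-3, Add(-13, Mul(-2, D, Add(1, D), Add(8, Mul(2, D, Add(1, D)))))) = Add(39, Mul(6, D, Add(1, D), Add(8, Mul(2, D, Add(1, D))))))
U = 80755 (U = Add(-9, Add(31905, 48859)) = Add(-9, 80764) = 80755)
E = -161510 (E = Mul(-2, 80755) = -161510)
Add(Function('u')(321), E) = Add(Add(39, Mul(12, 321, Add(1, 321), Add(4, Mul(321, Add(1, 321))))), -161510) = Add(Add(39, Mul(12, 321, 322, Add(4, Mul(321, 322)))), -161510) = Add(Add(39, Mul(12, 321, 322, Add(4, 103362))), -161510) = Add(Add(39, Mul(12, 321, 322, 103366)), -161510) = Add(Add(39, 128209397904), -161510) = Add(128209397943, -161510) = 128209236433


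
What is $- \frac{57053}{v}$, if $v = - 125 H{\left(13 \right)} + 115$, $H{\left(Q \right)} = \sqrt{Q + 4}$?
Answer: $\frac{1312219}{50480} + \frac{285265 \sqrt{17}}{10096} \approx 142.49$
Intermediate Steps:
$H{\left(Q \right)} = \sqrt{4 + Q}$
$v = 115 - 125 \sqrt{17}$ ($v = - 125 \sqrt{4 + 13} + 115 = - 125 \sqrt{17} + 115 = 115 - 125 \sqrt{17} \approx -400.39$)
$- \frac{57053}{v} = - \frac{57053}{115 - 125 \sqrt{17}}$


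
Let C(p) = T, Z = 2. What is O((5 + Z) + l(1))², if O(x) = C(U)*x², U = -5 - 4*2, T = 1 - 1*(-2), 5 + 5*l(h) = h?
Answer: 8311689/625 ≈ 13299.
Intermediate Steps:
l(h) = -1 + h/5
T = 3 (T = 1 + 2 = 3)
U = -13 (U = -5 - 8 = -13)
C(p) = 3
O(x) = 3*x²
O((5 + Z) + l(1))² = (3*((5 + 2) + (-1 + (⅕)*1))²)² = (3*(7 + (-1 + ⅕))²)² = (3*(7 - ⅘)²)² = (3*(31/5)²)² = (3*(961/25))² = (2883/25)² = 8311689/625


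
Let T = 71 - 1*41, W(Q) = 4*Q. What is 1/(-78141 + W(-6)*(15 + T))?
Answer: -1/79221 ≈ -1.2623e-5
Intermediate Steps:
T = 30 (T = 71 - 41 = 30)
1/(-78141 + W(-6)*(15 + T)) = 1/(-78141 + (4*(-6))*(15 + 30)) = 1/(-78141 - 24*45) = 1/(-78141 - 1080) = 1/(-79221) = -1/79221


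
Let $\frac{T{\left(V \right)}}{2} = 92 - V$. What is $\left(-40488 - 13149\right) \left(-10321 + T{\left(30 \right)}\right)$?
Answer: $546936489$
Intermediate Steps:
$T{\left(V \right)} = 184 - 2 V$ ($T{\left(V \right)} = 2 \left(92 - V\right) = 184 - 2 V$)
$\left(-40488 - 13149\right) \left(-10321 + T{\left(30 \right)}\right) = \left(-40488 - 13149\right) \left(-10321 + \left(184 - 60\right)\right) = - 53637 \left(-10321 + \left(184 - 60\right)\right) = - 53637 \left(-10321 + 124\right) = \left(-53637\right) \left(-10197\right) = 546936489$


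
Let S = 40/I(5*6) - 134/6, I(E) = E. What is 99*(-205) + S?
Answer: -20316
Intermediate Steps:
S = -21 (S = 40/((5*6)) - 134/6 = 40/30 - 134*1/6 = 40*(1/30) - 67/3 = 4/3 - 67/3 = -21)
99*(-205) + S = 99*(-205) - 21 = -20295 - 21 = -20316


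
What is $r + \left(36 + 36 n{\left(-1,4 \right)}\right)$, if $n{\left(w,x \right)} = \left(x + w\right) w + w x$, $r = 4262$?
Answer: $4046$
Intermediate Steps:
$n{\left(w,x \right)} = w x + w \left(w + x\right)$ ($n{\left(w,x \right)} = \left(w + x\right) w + w x = w \left(w + x\right) + w x = w x + w \left(w + x\right)$)
$r + \left(36 + 36 n{\left(-1,4 \right)}\right) = 4262 + \left(36 + 36 \left(- (-1 + 2 \cdot 4)\right)\right) = 4262 + \left(36 + 36 \left(- (-1 + 8)\right)\right) = 4262 + \left(36 + 36 \left(\left(-1\right) 7\right)\right) = 4262 + \left(36 + 36 \left(-7\right)\right) = 4262 + \left(36 - 252\right) = 4262 - 216 = 4046$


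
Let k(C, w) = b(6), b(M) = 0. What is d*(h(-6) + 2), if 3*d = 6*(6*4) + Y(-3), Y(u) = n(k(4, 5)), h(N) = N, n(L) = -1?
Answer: -572/3 ≈ -190.67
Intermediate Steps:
k(C, w) = 0
Y(u) = -1
d = 143/3 (d = (6*(6*4) - 1)/3 = (6*24 - 1)/3 = (144 - 1)/3 = (1/3)*143 = 143/3 ≈ 47.667)
d*(h(-6) + 2) = 143*(-6 + 2)/3 = (143/3)*(-4) = -572/3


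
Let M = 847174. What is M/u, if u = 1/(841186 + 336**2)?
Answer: 808273464268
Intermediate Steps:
u = 1/954082 (u = 1/(841186 + 112896) = 1/954082 ≈ 1.0481e-6)
M/u = 847174/(1/954082) = 847174*954082 = 808273464268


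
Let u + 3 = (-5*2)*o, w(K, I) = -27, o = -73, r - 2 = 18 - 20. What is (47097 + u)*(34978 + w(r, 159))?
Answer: 1671496624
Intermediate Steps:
r = 0 (r = 2 + (18 - 20) = 2 - 2 = 0)
u = 727 (u = -3 - 5*2*(-73) = -3 - 10*(-73) = -3 + 730 = 727)
(47097 + u)*(34978 + w(r, 159)) = (47097 + 727)*(34978 - 27) = 47824*34951 = 1671496624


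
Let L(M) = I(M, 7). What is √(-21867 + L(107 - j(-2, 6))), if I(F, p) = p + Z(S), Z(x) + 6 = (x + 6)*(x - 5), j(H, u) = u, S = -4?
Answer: 2*I*√5471 ≈ 147.93*I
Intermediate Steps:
Z(x) = -6 + (-5 + x)*(6 + x) (Z(x) = -6 + (x + 6)*(x - 5) = -6 + (6 + x)*(-5 + x) = -6 + (-5 + x)*(6 + x))
I(F, p) = -24 + p (I(F, p) = p + (-36 - 4 + (-4)²) = p + (-36 - 4 + 16) = p - 24 = -24 + p)
L(M) = -17 (L(M) = -24 + 7 = -17)
√(-21867 + L(107 - j(-2, 6))) = √(-21867 - 17) = √(-21884) = 2*I*√5471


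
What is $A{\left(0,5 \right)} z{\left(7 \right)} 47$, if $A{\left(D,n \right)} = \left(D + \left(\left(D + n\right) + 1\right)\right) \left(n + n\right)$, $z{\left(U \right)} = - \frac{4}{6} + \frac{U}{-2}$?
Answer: $-11750$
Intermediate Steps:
$z{\left(U \right)} = - \frac{2}{3} - \frac{U}{2}$ ($z{\left(U \right)} = \left(-4\right) \frac{1}{6} + U \left(- \frac{1}{2}\right) = - \frac{2}{3} - \frac{U}{2}$)
$A{\left(D,n \right)} = 2 n \left(1 + n + 2 D\right)$ ($A{\left(D,n \right)} = \left(D + \left(1 + D + n\right)\right) 2 n = \left(1 + n + 2 D\right) 2 n = 2 n \left(1 + n + 2 D\right)$)
$A{\left(0,5 \right)} z{\left(7 \right)} 47 = 2 \cdot 5 \left(1 + 5 + 2 \cdot 0\right) \left(- \frac{2}{3} - \frac{7}{2}\right) 47 = 2 \cdot 5 \left(1 + 5 + 0\right) \left(- \frac{2}{3} - \frac{7}{2}\right) 47 = 2 \cdot 5 \cdot 6 \left(- \frac{25}{6}\right) 47 = 60 \left(- \frac{25}{6}\right) 47 = \left(-250\right) 47 = -11750$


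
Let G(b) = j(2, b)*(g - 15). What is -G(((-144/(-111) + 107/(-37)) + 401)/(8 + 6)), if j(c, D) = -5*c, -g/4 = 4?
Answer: -310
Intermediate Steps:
g = -16 (g = -4*4 = -16)
G(b) = 310 (G(b) = (-5*2)*(-16 - 15) = -10*(-31) = 310)
-G(((-144/(-111) + 107/(-37)) + 401)/(8 + 6)) = -1*310 = -310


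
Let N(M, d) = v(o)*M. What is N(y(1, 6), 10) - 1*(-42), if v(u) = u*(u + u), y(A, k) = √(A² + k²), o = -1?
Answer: 42 + 2*√37 ≈ 54.166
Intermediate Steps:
v(u) = 2*u² (v(u) = u*(2*u) = 2*u²)
N(M, d) = 2*M (N(M, d) = (2*(-1)²)*M = (2*1)*M = 2*M)
N(y(1, 6), 10) - 1*(-42) = 2*√(1² + 6²) - 1*(-42) = 2*√(1 + 36) + 42 = 2*√37 + 42 = 42 + 2*√37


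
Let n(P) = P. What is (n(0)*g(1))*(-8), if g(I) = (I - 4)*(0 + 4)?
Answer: 0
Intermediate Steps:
g(I) = -16 + 4*I (g(I) = (-4 + I)*4 = -16 + 4*I)
(n(0)*g(1))*(-8) = (0*(-16 + 4*1))*(-8) = (0*(-16 + 4))*(-8) = (0*(-12))*(-8) = 0*(-8) = 0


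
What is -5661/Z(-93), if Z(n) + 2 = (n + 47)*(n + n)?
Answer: -5661/8554 ≈ -0.66180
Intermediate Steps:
Z(n) = -2 + 2*n*(47 + n) (Z(n) = -2 + (n + 47)*(n + n) = -2 + (47 + n)*(2*n) = -2 + 2*n*(47 + n))
-5661/Z(-93) = -5661/(-2 + 2*(-93)**2 + 94*(-93)) = -5661/(-2 + 2*8649 - 8742) = -5661/(-2 + 17298 - 8742) = -5661/8554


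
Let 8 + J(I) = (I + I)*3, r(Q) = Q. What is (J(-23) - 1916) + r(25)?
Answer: -2037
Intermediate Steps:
J(I) = -8 + 6*I (J(I) = -8 + (I + I)*3 = -8 + (2*I)*3 = -8 + 6*I)
(J(-23) - 1916) + r(25) = ((-8 + 6*(-23)) - 1916) + 25 = ((-8 - 138) - 1916) + 25 = (-146 - 1916) + 25 = -2062 + 25 = -2037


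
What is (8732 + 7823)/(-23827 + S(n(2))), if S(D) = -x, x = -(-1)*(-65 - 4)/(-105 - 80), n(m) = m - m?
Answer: -3062675/4408064 ≈ -0.69479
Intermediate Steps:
n(m) = 0
x = 69/185 (x = -(-1)*(-69/(-185)) = -(-1)*(-69*(-1/185)) = -(-1)*69/185 = -1*(-69/185) = 69/185 ≈ 0.37297)
S(D) = -69/185 (S(D) = -1*69/185 = -69/185)
(8732 + 7823)/(-23827 + S(n(2))) = (8732 + 7823)/(-23827 - 69/185) = 16555/(-4408064/185) = 16555*(-185/4408064) = -3062675/4408064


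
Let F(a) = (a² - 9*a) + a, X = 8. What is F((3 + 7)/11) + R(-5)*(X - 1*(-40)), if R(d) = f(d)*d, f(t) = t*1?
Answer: 144420/121 ≈ 1193.6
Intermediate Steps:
f(t) = t
R(d) = d² (R(d) = d*d = d²)
F(a) = a² - 8*a
F((3 + 7)/11) + R(-5)*(X - 1*(-40)) = ((3 + 7)/11)*(-8 + (3 + 7)/11) + (-5)²*(8 - 1*(-40)) = (10*(1/11))*(-8 + 10*(1/11)) + 25*(8 + 40) = 10*(-8 + 10/11)/11 + 25*48 = (10/11)*(-78/11) + 1200 = -780/121 + 1200 = 144420/121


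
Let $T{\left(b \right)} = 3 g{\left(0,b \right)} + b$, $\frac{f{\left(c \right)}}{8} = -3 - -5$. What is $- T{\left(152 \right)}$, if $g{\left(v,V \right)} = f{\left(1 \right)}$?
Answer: $-200$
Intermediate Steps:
$f{\left(c \right)} = 16$ ($f{\left(c \right)} = 8 \left(-3 - -5\right) = 8 \left(-3 + 5\right) = 8 \cdot 2 = 16$)
$g{\left(v,V \right)} = 16$
$T{\left(b \right)} = 48 + b$ ($T{\left(b \right)} = 3 \cdot 16 + b = 48 + b$)
$- T{\left(152 \right)} = - (48 + 152) = \left(-1\right) 200 = -200$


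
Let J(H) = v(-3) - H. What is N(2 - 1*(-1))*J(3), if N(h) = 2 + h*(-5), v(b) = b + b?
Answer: 117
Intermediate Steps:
v(b) = 2*b
J(H) = -6 - H (J(H) = 2*(-3) - H = -6 - H)
N(h) = 2 - 5*h
N(2 - 1*(-1))*J(3) = (2 - 5*(2 - 1*(-1)))*(-6 - 1*3) = (2 - 5*(2 + 1))*(-6 - 3) = (2 - 5*3)*(-9) = (2 - 15)*(-9) = -13*(-9) = 117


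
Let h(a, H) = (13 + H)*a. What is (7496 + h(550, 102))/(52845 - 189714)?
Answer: -23582/45623 ≈ -0.51689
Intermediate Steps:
h(a, H) = a*(13 + H)
(7496 + h(550, 102))/(52845 - 189714) = (7496 + 550*(13 + 102))/(52845 - 189714) = (7496 + 550*115)/(-136869) = (7496 + 63250)*(-1/136869) = 70746*(-1/136869) = -23582/45623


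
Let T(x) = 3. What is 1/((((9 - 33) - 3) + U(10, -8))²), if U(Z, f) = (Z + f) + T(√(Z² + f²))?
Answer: 1/484 ≈ 0.0020661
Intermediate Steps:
U(Z, f) = 3 + Z + f (U(Z, f) = (Z + f) + 3 = 3 + Z + f)
1/((((9 - 33) - 3) + U(10, -8))²) = 1/((((9 - 33) - 3) + (3 + 10 - 8))²) = 1/(((-24 - 3) + 5)²) = 1/((-27 + 5)²) = 1/((-22)²) = 1/484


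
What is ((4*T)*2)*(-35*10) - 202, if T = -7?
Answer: 19398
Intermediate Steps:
((4*T)*2)*(-35*10) - 202 = ((4*(-7))*2)*(-35*10) - 202 = -28*2*(-350) - 202 = -56*(-350) - 202 = 19600 - 202 = 19398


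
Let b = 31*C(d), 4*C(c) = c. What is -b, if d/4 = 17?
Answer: -527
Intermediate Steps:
d = 68 (d = 4*17 = 68)
C(c) = c/4
b = 527 (b = 31*((¼)*68) = 31*17 = 527)
-b = -1*527 = -527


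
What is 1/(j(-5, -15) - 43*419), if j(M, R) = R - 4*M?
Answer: -1/18012 ≈ -5.5519e-5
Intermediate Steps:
1/(j(-5, -15) - 43*419) = 1/((-15 - 4*(-5)) - 43*419) = 1/((-15 + 20) - 18017) = 1/(5 - 18017) = 1/(-18012) = -1/18012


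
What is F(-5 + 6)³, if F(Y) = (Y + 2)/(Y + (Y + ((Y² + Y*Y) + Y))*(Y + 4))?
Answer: 1/343 ≈ 0.0029155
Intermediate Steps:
F(Y) = (2 + Y)/(Y + (4 + Y)*(2*Y + 2*Y²)) (F(Y) = (2 + Y)/(Y + (Y + ((Y² + Y²) + Y))*(4 + Y)) = (2 + Y)/(Y + (Y + (2*Y² + Y))*(4 + Y)) = (2 + Y)/(Y + (Y + (Y + 2*Y²))*(4 + Y)) = (2 + Y)/(Y + (2*Y + 2*Y²)*(4 + Y)) = (2 + Y)/(Y + (4 + Y)*(2*Y + 2*Y²)))
F(-5 + 6)³ = ((2 + (-5 + 6))/((-5 + 6)*(9 + 2*(-5 + 6)² + 10*(-5 + 6))))³ = ((2 + 1)/(1*(9 + 2*1² + 10*1)))³ = (1*3/(9 + 2*1 + 10))³ = (1*3/(9 + 2 + 10))³ = (1*3/21)³ = (1*(1/21)*3)³ = (⅐)³ = 1/343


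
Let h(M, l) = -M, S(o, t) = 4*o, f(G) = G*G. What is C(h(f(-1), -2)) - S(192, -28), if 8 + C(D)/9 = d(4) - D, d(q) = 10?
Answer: -741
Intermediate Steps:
f(G) = G**2
C(D) = 18 - 9*D (C(D) = -72 + 9*(10 - D) = -72 + (90 - 9*D) = 18 - 9*D)
C(h(f(-1), -2)) - S(192, -28) = (18 - (-9)*(-1)**2) - 4*192 = (18 - (-9)) - 1*768 = (18 - 9*(-1)) - 768 = (18 + 9) - 768 = 27 - 768 = -741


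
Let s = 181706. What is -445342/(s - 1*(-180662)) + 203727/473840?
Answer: -4287397117/5365764160 ≈ -0.79903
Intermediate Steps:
-445342/(s - 1*(-180662)) + 203727/473840 = -445342/(181706 - 1*(-180662)) + 203727/473840 = -445342/(181706 + 180662) + 203727*(1/473840) = -445342/362368 + 203727/473840 = -445342*1/362368 + 203727/473840 = -222671/181184 + 203727/473840 = -4287397117/5365764160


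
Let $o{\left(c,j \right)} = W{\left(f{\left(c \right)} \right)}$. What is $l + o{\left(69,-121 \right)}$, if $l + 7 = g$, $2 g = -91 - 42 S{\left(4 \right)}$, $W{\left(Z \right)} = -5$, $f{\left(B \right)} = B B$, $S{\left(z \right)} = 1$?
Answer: $- \frac{157}{2} \approx -78.5$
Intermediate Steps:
$f{\left(B \right)} = B^{2}$
$o{\left(c,j \right)} = -5$
$g = - \frac{133}{2}$ ($g = \frac{-91 - 42}{2} = \frac{1}{2} \left(-133\right) = - \frac{133}{2} \approx -66.5$)
$l = - \frac{147}{2}$ ($l = -7 - \frac{133}{2} = - \frac{147}{2} \approx -73.5$)
$l + o{\left(69,-121 \right)} = - \frac{147}{2} - 5 = - \frac{157}{2}$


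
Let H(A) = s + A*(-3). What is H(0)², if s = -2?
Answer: 4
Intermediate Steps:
H(A) = -2 - 3*A (H(A) = -2 + A*(-3) = -2 - 3*A)
H(0)² = (-2 - 3*0)² = (-2 + 0)² = (-2)² = 4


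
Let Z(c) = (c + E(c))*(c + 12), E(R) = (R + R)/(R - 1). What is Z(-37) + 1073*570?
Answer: 11637240/19 ≈ 6.1249e+5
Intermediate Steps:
E(R) = 2*R/(-1 + R) (E(R) = (2*R)/(-1 + R) = 2*R/(-1 + R))
Z(c) = (12 + c)*(c + 2*c/(-1 + c)) (Z(c) = (c + 2*c/(-1 + c))*(c + 12) = (c + 2*c/(-1 + c))*(12 + c) = (12 + c)*(c + 2*c/(-1 + c)))
Z(-37) + 1073*570 = -37*(12 + (-37)² + 13*(-37))/(-1 - 37) + 1073*570 = -37*(12 + 1369 - 481)/(-38) + 611610 = -37*(-1/38)*900 + 611610 = 16650/19 + 611610 = 11637240/19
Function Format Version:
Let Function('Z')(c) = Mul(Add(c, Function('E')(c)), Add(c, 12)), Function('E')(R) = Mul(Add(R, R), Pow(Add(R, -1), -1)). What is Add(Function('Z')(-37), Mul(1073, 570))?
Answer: Rational(11637240, 19) ≈ 6.1249e+5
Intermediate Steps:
Function('E')(R) = Mul(2, R, Pow(Add(-1, R), -1)) (Function('E')(R) = Mul(Mul(2, R), Pow(Add(-1, R), -1)) = Mul(2, R, Pow(Add(-1, R), -1)))
Function('Z')(c) = Mul(Add(12, c), Add(c, Mul(2, c, Pow(Add(-1, c), -1)))) (Function('Z')(c) = Mul(Add(c, Mul(2, c, Pow(Add(-1, c), -1))), Add(c, 12)) = Mul(Add(c, Mul(2, c, Pow(Add(-1, c), -1))), Add(12, c)) = Mul(Add(12, c), Add(c, Mul(2, c, Pow(Add(-1, c), -1)))))
Add(Function('Z')(-37), Mul(1073, 570)) = Add(Mul(-37, Pow(Add(-1, -37), -1), Add(12, Pow(-37, 2), Mul(13, -37))), Mul(1073, 570)) = Add(Mul(-37, Pow(-38, -1), Add(12, 1369, -481)), 611610) = Add(Mul(-37, Rational(-1, 38), 900), 611610) = Add(Rational(16650, 19), 611610) = Rational(11637240, 19)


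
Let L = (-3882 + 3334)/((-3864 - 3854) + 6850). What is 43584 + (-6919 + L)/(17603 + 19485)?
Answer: 175383357389/4024048 ≈ 43584.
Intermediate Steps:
L = 137/217 (L = -548/(-7718 + 6850) = -548/(-868) = -548*(-1/868) = 137/217 ≈ 0.63134)
43584 + (-6919 + L)/(17603 + 19485) = 43584 + (-6919 + 137/217)/(17603 + 19485) = 43584 - 1501286/217/37088 = 43584 - 1501286/217*1/37088 = 43584 - 750643/4024048 = 175383357389/4024048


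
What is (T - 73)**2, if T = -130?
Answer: 41209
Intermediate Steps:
(T - 73)**2 = (-130 - 73)**2 = (-203)**2 = 41209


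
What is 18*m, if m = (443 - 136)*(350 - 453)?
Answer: -569178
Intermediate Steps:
m = -31621 (m = 307*(-103) = -31621)
18*m = 18*(-31621) = -569178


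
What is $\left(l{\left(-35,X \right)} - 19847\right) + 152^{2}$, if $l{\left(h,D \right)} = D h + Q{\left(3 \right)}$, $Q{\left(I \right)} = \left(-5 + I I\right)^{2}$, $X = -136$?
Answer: $8033$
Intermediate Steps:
$Q{\left(I \right)} = \left(-5 + I^{2}\right)^{2}$
$l{\left(h,D \right)} = 16 + D h$ ($l{\left(h,D \right)} = D h + \left(-5 + 3^{2}\right)^{2} = D h + \left(-5 + 9\right)^{2} = D h + 4^{2} = D h + 16 = 16 + D h$)
$\left(l{\left(-35,X \right)} - 19847\right) + 152^{2} = \left(\left(16 - -4760\right) - 19847\right) + 152^{2} = \left(\left(16 + 4760\right) - 19847\right) + 23104 = \left(4776 - 19847\right) + 23104 = -15071 + 23104 = 8033$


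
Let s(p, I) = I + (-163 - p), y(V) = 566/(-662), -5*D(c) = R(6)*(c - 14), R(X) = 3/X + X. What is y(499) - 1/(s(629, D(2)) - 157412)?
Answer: -223834931/261801802 ≈ -0.85498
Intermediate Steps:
R(X) = X + 3/X
D(c) = 91/5 - 13*c/10 (D(c) = -(6 + 3/6)*(c - 14)/5 = -(6 + 3*(⅙))*(-14 + c)/5 = -(6 + ½)*(-14 + c)/5 = -13*(-14 + c)/10 = -(-91 + 13*c/2)/5 = 91/5 - 13*c/10)
y(V) = -283/331 (y(V) = 566*(-1/662) = -283/331)
s(p, I) = -163 + I - p
y(499) - 1/(s(629, D(2)) - 157412) = -283/331 - 1/((-163 + (91/5 - 13/10*2) - 1*629) - 157412) = -283/331 - 1/((-163 + (91/5 - 13/5) - 629) - 157412) = -283/331 - 1/((-163 + 78/5 - 629) - 157412) = -283/331 - 1/(-3882/5 - 157412) = -283/331 - 1/(-790942/5) = -283/331 - 1*(-5/790942) = -283/331 + 5/790942 = -223834931/261801802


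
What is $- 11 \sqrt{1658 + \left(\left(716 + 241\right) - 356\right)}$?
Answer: $- 33 \sqrt{251} \approx -522.82$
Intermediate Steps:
$- 11 \sqrt{1658 + \left(\left(716 + 241\right) - 356\right)} = - 11 \sqrt{1658 + \left(957 - 356\right)} = - 11 \sqrt{1658 + 601} = - 11 \sqrt{2259} = - 11 \cdot 3 \sqrt{251} = - 33 \sqrt{251}$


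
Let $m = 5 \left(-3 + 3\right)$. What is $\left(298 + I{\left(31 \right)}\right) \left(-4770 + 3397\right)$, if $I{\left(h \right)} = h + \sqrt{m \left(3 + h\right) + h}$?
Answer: $-451717 - 1373 \sqrt{31} \approx -4.5936 \cdot 10^{5}$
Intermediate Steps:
$m = 0$ ($m = 5 \cdot 0 = 0$)
$I{\left(h \right)} = h + \sqrt{h}$ ($I{\left(h \right)} = h + \sqrt{0 \left(3 + h\right) + h} = h + \sqrt{0 + h} = h + \sqrt{h}$)
$\left(298 + I{\left(31 \right)}\right) \left(-4770 + 3397\right) = \left(298 + \left(31 + \sqrt{31}\right)\right) \left(-4770 + 3397\right) = \left(329 + \sqrt{31}\right) \left(-1373\right) = -451717 - 1373 \sqrt{31}$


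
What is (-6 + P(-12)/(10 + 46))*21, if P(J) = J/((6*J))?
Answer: -2015/16 ≈ -125.94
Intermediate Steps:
P(J) = 1/6 (P(J) = J*(1/(6*J)) = 1/6)
(-6 + P(-12)/(10 + 46))*21 = (-6 + 1/(6*(10 + 46)))*21 = (-6 + (1/6)/56)*21 = (-6 + (1/6)*(1/56))*21 = (-6 + 1/336)*21 = -2015/336*21 = -2015/16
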